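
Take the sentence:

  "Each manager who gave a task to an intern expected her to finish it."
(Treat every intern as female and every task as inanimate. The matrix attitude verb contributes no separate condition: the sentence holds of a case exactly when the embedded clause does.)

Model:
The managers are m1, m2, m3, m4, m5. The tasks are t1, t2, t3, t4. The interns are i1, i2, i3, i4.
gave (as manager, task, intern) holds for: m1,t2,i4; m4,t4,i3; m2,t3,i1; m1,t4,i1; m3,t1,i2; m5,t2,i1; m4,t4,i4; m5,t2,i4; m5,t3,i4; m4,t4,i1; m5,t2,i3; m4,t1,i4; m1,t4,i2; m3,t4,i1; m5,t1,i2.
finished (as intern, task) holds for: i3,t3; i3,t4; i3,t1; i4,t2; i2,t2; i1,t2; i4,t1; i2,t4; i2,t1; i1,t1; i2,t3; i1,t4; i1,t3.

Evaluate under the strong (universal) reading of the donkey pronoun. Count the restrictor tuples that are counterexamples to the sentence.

3

"her" takes "an intern" as antecedent and "it" takes "a task"; both are donkey pronouns co-varying with the restrictor.
Strong reading: for every (m,t,i) with gave(m,t,i), finished(i,t).
Restrictor triples: (m1,t2,i4)→finished(i4,t2) ✓  (m1,t4,i1)→finished(i1,t4) ✓  (m1,t4,i2)→finished(i2,t4) ✓  (m2,t3,i1)→finished(i1,t3) ✓  (m3,t1,i2)→finished(i2,t1) ✓  (m3,t4,i1)→finished(i1,t4) ✓  (m4,t1,i4)→finished(i4,t1) ✓  (m4,t4,i1)→finished(i1,t4) ✓  (m4,t4,i3)→finished(i3,t4) ✓  (m4,t4,i4)→finished(i4,t4) ✗  (m5,t1,i2)→finished(i2,t1) ✓  (m5,t2,i1)→finished(i1,t2) ✓  (m5,t2,i3)→finished(i3,t2) ✗  (m5,t2,i4)→finished(i4,t2) ✓  (m5,t3,i4)→finished(i4,t3) ✗
Counterexamples (restrictor triples failing the scope): 3.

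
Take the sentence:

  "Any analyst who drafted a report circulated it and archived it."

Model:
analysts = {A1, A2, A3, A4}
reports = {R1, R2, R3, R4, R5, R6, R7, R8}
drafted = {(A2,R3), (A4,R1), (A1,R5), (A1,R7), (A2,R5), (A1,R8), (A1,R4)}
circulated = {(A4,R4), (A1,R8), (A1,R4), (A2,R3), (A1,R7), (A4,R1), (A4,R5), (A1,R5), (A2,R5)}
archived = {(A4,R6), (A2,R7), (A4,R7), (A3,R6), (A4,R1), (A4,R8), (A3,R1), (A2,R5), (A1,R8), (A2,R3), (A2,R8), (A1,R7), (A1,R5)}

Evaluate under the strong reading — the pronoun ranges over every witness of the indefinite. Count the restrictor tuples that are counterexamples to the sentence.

1

"it" takes "a report" as antecedent — a donkey pronoun bound across the clause boundary.
Strong reading: for every (a,r) with drafted(a,r), circulated(a,r) ∧ archived(a,r).
Restrictor pairs: (A1,R4) ✗  (A1,R5) ✓  (A1,R7) ✓  (A1,R8) ✓  (A2,R3) ✓  (A2,R5) ✓  (A4,R1) ✓
Counterexamples (restrictor pairs failing the scope): 1.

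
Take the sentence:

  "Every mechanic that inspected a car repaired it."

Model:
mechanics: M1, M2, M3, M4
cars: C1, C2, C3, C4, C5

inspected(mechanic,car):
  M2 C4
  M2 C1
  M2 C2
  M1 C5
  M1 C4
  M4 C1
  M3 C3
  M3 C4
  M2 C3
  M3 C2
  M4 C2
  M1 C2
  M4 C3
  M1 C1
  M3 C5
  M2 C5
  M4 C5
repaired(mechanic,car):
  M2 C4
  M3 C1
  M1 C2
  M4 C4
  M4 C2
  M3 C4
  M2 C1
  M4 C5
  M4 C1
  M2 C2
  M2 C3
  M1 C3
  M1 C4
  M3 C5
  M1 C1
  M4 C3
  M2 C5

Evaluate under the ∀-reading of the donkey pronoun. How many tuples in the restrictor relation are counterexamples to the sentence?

3

"it" takes "a car" as antecedent — a donkey pronoun bound across the clause boundary.
Strong reading: for every (m,c) with inspected(m,c), repaired(m,c).
Restrictor pairs: (M1,C1) ✓  (M1,C2) ✓  (M1,C4) ✓  (M1,C5) ✗  (M2,C1) ✓  (M2,C2) ✓  (M2,C3) ✓  (M2,C4) ✓  (M2,C5) ✓  (M3,C2) ✗  (M3,C3) ✗  (M3,C4) ✓  (M3,C5) ✓  (M4,C1) ✓  (M4,C2) ✓  (M4,C3) ✓  (M4,C5) ✓
Counterexamples (restrictor pairs failing the scope): 3.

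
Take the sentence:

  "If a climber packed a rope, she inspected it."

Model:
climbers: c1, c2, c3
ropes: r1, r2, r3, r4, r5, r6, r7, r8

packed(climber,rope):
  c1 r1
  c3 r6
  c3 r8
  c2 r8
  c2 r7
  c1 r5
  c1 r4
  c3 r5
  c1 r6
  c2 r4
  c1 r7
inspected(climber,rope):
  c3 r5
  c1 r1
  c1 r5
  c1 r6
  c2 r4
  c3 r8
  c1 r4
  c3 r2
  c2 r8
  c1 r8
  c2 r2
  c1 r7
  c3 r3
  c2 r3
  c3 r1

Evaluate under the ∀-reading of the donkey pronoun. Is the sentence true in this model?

"it" takes "a rope" as antecedent — a donkey pronoun bound across the clause boundary.
Strong reading: for every (c,r) with packed(c,r), inspected(c,r).
Restrictor pairs: (c1,r1) ✓  (c1,r4) ✓  (c1,r5) ✓  (c1,r6) ✓  (c1,r7) ✓  (c2,r4) ✓  (c2,r7) ✗  (c2,r8) ✓  (c3,r5) ✓  (c3,r6) ✗  (c3,r8) ✓
Counterexample: (c2,r7) is in packed but fails the scope.

False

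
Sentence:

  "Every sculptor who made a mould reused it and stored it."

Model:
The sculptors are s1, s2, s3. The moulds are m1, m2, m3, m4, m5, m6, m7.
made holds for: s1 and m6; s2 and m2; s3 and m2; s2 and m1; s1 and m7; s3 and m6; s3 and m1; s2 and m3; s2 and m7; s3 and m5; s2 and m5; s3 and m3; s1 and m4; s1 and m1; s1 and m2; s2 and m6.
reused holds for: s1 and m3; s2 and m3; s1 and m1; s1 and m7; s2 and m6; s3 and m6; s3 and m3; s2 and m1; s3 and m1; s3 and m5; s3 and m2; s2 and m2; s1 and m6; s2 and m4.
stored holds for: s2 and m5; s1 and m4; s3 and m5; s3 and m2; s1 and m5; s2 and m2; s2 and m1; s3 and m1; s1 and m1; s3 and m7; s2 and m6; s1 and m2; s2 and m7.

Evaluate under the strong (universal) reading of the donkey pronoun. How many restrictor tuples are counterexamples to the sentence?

9

"it" takes "a mould" as antecedent — a donkey pronoun bound across the clause boundary.
Strong reading: for every (s,m) with made(s,m), reused(s,m) ∧ stored(s,m).
Restrictor pairs: (s1,m1) ✓  (s1,m2) ✗  (s1,m4) ✗  (s1,m6) ✗  (s1,m7) ✗  (s2,m1) ✓  (s2,m2) ✓  (s2,m3) ✗  (s2,m5) ✗  (s2,m6) ✓  (s2,m7) ✗  (s3,m1) ✓  (s3,m2) ✓  (s3,m3) ✗  (s3,m5) ✓  (s3,m6) ✗
Counterexamples (restrictor pairs failing the scope): 9.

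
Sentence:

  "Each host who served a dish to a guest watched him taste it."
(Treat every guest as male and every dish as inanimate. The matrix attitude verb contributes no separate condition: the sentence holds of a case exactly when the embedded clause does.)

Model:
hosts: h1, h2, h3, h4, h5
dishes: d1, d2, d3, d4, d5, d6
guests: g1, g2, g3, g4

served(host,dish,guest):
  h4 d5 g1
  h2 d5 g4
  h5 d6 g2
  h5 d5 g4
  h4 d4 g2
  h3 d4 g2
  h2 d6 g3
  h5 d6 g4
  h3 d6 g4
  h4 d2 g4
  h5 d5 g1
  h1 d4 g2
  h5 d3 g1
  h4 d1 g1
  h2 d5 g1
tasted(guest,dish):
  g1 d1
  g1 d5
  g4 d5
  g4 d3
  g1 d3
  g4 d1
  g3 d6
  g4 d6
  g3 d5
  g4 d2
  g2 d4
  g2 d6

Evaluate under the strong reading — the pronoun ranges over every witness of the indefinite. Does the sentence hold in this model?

"him" takes "a guest" as antecedent and "it" takes "a dish"; both are donkey pronouns co-varying with the restrictor.
Strong reading: for every (h,d,g) with served(h,d,g), tasted(g,d).
Restrictor triples: (h1,d4,g2)→tasted(g2,d4) ✓  (h2,d5,g1)→tasted(g1,d5) ✓  (h2,d5,g4)→tasted(g4,d5) ✓  (h2,d6,g3)→tasted(g3,d6) ✓  (h3,d4,g2)→tasted(g2,d4) ✓  (h3,d6,g4)→tasted(g4,d6) ✓  (h4,d1,g1)→tasted(g1,d1) ✓  (h4,d2,g4)→tasted(g4,d2) ✓  (h4,d4,g2)→tasted(g2,d4) ✓  (h4,d5,g1)→tasted(g1,d5) ✓  (h5,d3,g1)→tasted(g1,d3) ✓  (h5,d5,g1)→tasted(g1,d5) ✓  (h5,d5,g4)→tasted(g4,d5) ✓  (h5,d6,g2)→tasted(g2,d6) ✓  (h5,d6,g4)→tasted(g4,d6) ✓
Every restrictor triple satisfies the scope.

True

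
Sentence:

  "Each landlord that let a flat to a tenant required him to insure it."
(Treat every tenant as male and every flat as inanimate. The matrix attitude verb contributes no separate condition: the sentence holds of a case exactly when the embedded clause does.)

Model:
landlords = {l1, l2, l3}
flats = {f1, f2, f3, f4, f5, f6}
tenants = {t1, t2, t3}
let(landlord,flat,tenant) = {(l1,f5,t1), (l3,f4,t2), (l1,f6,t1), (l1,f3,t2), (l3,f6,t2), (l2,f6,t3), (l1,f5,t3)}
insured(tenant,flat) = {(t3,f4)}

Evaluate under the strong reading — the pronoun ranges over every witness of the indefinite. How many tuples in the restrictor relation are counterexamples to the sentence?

"him" takes "a tenant" as antecedent and "it" takes "a flat"; both are donkey pronouns co-varying with the restrictor.
Strong reading: for every (l,f,t) with let(l,f,t), insured(t,f).
Restrictor triples: (l1,f3,t2)→insured(t2,f3) ✗  (l1,f5,t1)→insured(t1,f5) ✗  (l1,f5,t3)→insured(t3,f5) ✗  (l1,f6,t1)→insured(t1,f6) ✗  (l2,f6,t3)→insured(t3,f6) ✗  (l3,f4,t2)→insured(t2,f4) ✗  (l3,f6,t2)→insured(t2,f6) ✗
Counterexamples (restrictor triples failing the scope): 7.

7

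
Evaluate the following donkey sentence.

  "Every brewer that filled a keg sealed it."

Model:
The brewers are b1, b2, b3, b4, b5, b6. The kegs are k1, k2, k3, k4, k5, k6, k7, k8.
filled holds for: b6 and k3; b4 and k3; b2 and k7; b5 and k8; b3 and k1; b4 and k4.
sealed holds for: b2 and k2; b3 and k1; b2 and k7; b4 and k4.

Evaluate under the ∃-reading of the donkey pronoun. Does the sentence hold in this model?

"it" takes "a keg" as antecedent — a donkey pronoun bound across the clause boundary.
Weak reading: every brewer b with some filled-keg has at least one filled-keg k such that sealed(b,k).
Per brewer: b2:✓  b3:✓  b4:✓  b5:✗  b6:✗
b5 has no witness among its filled-kegs.

False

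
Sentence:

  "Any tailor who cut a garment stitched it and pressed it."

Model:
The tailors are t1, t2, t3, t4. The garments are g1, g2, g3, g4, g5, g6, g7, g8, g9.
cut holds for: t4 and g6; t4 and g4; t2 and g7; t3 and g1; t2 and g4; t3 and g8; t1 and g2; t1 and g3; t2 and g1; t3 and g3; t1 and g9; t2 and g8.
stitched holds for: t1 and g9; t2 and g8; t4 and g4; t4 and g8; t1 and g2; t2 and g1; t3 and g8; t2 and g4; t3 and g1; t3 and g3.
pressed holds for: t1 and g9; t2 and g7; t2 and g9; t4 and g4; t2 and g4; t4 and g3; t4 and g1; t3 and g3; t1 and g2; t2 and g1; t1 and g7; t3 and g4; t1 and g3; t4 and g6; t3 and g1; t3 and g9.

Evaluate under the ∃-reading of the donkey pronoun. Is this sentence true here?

True

"it" takes "a garment" as antecedent — a donkey pronoun bound across the clause boundary.
Weak reading: every tailor t with some cut-garment has at least one cut-garment g such that stitched(t,g) ∧ pressed(t,g).
Per tailor: t1:✓  t2:✓  t3:✓  t4:✓
Every tailor in the restrictor has a witness.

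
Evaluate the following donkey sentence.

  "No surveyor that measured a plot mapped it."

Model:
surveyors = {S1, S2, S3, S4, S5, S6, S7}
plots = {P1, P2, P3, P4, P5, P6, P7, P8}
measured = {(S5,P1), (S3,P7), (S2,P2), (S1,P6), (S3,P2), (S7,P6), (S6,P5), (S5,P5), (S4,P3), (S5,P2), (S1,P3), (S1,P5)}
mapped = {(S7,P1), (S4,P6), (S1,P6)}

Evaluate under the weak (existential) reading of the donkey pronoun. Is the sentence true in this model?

"it" takes "a plot" as antecedent — a donkey pronoun bound across the clause boundary.
Truth condition: for no (s,p) with measured(s,p) does mapped(s,p) hold.
Restrictor pairs — does the scope hold? (S1,P3):fails  (S1,P5):fails  (S1,P6):holds  (S2,P2):fails  (S3,P2):fails  (S3,P7):fails  (S4,P3):fails  (S5,P1):fails  (S5,P2):fails  (S5,P5):fails  (S6,P5):fails  (S7,P6):fails
Scope holds for 1 pair(s), so the sentence is false.

False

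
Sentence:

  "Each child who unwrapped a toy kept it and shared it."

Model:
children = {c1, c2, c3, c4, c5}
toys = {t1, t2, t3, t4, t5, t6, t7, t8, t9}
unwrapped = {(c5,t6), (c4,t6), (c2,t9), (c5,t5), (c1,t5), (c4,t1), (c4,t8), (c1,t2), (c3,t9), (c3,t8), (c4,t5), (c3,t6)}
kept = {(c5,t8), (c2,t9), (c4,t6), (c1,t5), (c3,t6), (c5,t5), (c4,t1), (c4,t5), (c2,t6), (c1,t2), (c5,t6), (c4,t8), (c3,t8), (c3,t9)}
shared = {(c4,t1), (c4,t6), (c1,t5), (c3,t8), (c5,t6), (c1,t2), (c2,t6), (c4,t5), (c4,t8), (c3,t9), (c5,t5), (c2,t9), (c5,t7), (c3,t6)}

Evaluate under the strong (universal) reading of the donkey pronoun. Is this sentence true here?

"it" takes "a toy" as antecedent — a donkey pronoun bound across the clause boundary.
Strong reading: for every (c,t) with unwrapped(c,t), kept(c,t) ∧ shared(c,t).
Restrictor pairs: (c1,t2) ✓  (c1,t5) ✓  (c2,t9) ✓  (c3,t6) ✓  (c3,t8) ✓  (c3,t9) ✓  (c4,t1) ✓  (c4,t5) ✓  (c4,t6) ✓  (c4,t8) ✓  (c5,t5) ✓  (c5,t6) ✓
Every restrictor pair satisfies the scope.

True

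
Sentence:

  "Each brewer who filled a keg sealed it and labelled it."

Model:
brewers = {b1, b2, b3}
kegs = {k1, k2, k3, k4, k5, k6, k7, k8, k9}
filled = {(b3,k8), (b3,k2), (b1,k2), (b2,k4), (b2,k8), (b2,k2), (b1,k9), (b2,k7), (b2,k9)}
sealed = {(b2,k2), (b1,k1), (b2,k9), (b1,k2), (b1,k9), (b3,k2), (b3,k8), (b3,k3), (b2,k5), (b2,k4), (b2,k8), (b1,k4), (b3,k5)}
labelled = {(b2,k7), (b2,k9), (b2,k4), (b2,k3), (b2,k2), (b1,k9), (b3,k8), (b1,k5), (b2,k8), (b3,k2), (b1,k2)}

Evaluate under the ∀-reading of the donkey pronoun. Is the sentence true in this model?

"it" takes "a keg" as antecedent — a donkey pronoun bound across the clause boundary.
Strong reading: for every (b,k) with filled(b,k), sealed(b,k) ∧ labelled(b,k).
Restrictor pairs: (b1,k2) ✓  (b1,k9) ✓  (b2,k2) ✓  (b2,k4) ✓  (b2,k7) ✗  (b2,k8) ✓  (b2,k9) ✓  (b3,k2) ✓  (b3,k8) ✓
Counterexample: (b2,k7) is in filled but fails the scope.

False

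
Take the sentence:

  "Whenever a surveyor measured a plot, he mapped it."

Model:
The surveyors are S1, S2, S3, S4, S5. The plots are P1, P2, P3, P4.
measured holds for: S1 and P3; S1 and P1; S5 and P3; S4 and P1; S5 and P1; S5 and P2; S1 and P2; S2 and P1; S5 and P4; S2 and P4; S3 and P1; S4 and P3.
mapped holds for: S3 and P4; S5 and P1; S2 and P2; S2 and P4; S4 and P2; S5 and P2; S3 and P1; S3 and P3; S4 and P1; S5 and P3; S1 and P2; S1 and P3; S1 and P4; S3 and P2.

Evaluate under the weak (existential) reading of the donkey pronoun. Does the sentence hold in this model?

True

"it" takes "a plot" as antecedent — a donkey pronoun bound across the clause boundary.
Weak reading: every surveyor s with some measured-plot has at least one measured-plot p such that mapped(s,p).
Per surveyor: S1:✓  S2:✓  S3:✓  S4:✓  S5:✓
Every surveyor in the restrictor has a witness.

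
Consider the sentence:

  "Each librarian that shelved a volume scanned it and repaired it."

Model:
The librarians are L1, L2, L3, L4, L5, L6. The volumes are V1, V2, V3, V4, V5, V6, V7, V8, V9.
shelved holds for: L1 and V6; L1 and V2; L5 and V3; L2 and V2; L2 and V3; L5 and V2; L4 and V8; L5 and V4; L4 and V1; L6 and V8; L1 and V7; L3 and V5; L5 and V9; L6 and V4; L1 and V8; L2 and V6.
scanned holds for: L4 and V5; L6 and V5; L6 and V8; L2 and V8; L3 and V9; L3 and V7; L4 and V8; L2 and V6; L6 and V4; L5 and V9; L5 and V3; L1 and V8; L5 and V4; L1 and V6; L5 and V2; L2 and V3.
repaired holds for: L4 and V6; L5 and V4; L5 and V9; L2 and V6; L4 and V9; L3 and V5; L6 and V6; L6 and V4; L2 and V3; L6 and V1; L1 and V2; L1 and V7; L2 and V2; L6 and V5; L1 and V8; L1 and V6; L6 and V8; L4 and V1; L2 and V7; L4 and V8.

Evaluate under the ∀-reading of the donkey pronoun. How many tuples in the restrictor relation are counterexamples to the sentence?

"it" takes "a volume" as antecedent — a donkey pronoun bound across the clause boundary.
Strong reading: for every (l,v) with shelved(l,v), scanned(l,v) ∧ repaired(l,v).
Restrictor pairs: (L1,V2) ✗  (L1,V6) ✓  (L1,V7) ✗  (L1,V8) ✓  (L2,V2) ✗  (L2,V3) ✓  (L2,V6) ✓  (L3,V5) ✗  (L4,V1) ✗  (L4,V8) ✓  (L5,V2) ✗  (L5,V3) ✗  (L5,V4) ✓  (L5,V9) ✓  (L6,V4) ✓  (L6,V8) ✓
Counterexamples (restrictor pairs failing the scope): 7.

7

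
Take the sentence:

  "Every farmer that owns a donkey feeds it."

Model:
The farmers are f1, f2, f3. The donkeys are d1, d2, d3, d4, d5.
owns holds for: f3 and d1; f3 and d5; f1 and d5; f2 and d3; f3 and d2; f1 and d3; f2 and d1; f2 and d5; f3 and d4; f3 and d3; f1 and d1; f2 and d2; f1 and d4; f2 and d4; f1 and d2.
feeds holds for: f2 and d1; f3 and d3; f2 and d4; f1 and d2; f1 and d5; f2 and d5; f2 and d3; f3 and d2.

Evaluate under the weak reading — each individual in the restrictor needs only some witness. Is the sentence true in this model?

"it" takes "a donkey" as antecedent — a donkey pronoun bound across the clause boundary.
Weak reading: every farmer f with some owns-donkey has at least one owns-donkey d such that feeds(f,d).
Per farmer: f1:✓  f2:✓  f3:✓
Every farmer in the restrictor has a witness.

True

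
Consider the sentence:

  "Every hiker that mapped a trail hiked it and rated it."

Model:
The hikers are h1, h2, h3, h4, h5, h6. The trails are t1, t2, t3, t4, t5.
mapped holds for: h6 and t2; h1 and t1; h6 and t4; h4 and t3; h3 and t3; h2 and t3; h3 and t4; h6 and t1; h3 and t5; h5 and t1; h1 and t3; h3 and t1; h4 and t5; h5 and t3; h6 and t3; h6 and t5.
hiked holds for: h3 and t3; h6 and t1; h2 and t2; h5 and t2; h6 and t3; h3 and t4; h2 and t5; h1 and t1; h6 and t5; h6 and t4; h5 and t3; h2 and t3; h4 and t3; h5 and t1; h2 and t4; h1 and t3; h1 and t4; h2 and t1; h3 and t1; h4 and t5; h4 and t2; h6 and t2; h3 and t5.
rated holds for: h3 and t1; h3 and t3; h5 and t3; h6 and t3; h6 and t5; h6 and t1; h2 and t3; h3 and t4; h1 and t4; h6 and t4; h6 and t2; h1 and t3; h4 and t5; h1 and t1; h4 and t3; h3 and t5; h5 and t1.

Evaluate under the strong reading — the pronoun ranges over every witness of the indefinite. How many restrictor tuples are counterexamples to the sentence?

0

"it" takes "a trail" as antecedent — a donkey pronoun bound across the clause boundary.
Strong reading: for every (h,t) with mapped(h,t), hiked(h,t) ∧ rated(h,t).
Restrictor pairs: (h1,t1) ✓  (h1,t3) ✓  (h2,t3) ✓  (h3,t1) ✓  (h3,t3) ✓  (h3,t4) ✓  (h3,t5) ✓  (h4,t3) ✓  (h4,t5) ✓  (h5,t1) ✓  (h5,t3) ✓  (h6,t1) ✓  (h6,t2) ✓  (h6,t3) ✓  (h6,t4) ✓  (h6,t5) ✓
Counterexamples (restrictor pairs failing the scope): 0.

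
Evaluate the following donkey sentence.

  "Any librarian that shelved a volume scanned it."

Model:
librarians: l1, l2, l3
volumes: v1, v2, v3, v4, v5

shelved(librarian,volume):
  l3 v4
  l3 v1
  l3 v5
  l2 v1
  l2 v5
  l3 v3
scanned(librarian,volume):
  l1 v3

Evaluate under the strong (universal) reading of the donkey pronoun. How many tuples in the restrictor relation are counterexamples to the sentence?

6

"it" takes "a volume" as antecedent — a donkey pronoun bound across the clause boundary.
Strong reading: for every (l,v) with shelved(l,v), scanned(l,v).
Restrictor pairs: (l2,v1) ✗  (l2,v5) ✗  (l3,v1) ✗  (l3,v3) ✗  (l3,v4) ✗  (l3,v5) ✗
Counterexamples (restrictor pairs failing the scope): 6.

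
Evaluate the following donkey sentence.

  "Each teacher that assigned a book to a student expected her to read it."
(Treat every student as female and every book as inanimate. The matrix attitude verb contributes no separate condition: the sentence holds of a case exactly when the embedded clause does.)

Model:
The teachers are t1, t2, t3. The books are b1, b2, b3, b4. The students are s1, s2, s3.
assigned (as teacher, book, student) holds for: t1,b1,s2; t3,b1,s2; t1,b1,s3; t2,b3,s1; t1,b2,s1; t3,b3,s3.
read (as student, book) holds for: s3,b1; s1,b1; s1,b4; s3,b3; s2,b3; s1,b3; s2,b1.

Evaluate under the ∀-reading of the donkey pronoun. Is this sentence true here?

"her" takes "a student" as antecedent and "it" takes "a book"; both are donkey pronouns co-varying with the restrictor.
Strong reading: for every (t,b,s) with assigned(t,b,s), read(s,b).
Restrictor triples: (t1,b1,s2)→read(s2,b1) ✓  (t1,b1,s3)→read(s3,b1) ✓  (t1,b2,s1)→read(s1,b2) ✗  (t2,b3,s1)→read(s1,b3) ✓  (t3,b1,s2)→read(s2,b1) ✓  (t3,b3,s3)→read(s3,b3) ✓
Counterexample: (t1,b2,s1) — read(s1,b2) does not hold.

False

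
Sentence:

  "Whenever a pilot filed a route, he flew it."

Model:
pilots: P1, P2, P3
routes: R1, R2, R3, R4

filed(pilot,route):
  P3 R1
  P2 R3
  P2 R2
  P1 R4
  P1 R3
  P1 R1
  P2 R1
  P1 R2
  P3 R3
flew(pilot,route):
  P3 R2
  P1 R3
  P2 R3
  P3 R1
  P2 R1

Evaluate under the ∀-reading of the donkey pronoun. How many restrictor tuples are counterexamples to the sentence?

"it" takes "a route" as antecedent — a donkey pronoun bound across the clause boundary.
Strong reading: for every (p,r) with filed(p,r), flew(p,r).
Restrictor pairs: (P1,R1) ✗  (P1,R2) ✗  (P1,R3) ✓  (P1,R4) ✗  (P2,R1) ✓  (P2,R2) ✗  (P2,R3) ✓  (P3,R1) ✓  (P3,R3) ✗
Counterexamples (restrictor pairs failing the scope): 5.

5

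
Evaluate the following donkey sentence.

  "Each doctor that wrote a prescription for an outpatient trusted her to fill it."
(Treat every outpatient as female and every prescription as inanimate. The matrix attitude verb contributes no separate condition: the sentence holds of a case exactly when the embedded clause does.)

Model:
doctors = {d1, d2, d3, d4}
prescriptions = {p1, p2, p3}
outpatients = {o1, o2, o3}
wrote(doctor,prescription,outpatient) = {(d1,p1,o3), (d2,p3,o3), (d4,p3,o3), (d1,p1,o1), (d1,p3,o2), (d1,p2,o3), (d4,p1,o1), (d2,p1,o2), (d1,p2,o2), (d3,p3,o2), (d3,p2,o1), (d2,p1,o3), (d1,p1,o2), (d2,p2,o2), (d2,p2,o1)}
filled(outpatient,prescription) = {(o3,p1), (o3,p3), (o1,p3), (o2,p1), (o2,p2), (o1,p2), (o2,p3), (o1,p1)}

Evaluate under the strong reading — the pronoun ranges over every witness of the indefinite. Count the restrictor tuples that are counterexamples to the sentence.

1

"her" takes "an outpatient" as antecedent and "it" takes "a prescription"; both are donkey pronouns co-varying with the restrictor.
Strong reading: for every (d,p,o) with wrote(d,p,o), filled(o,p).
Restrictor triples: (d1,p1,o1)→filled(o1,p1) ✓  (d1,p1,o2)→filled(o2,p1) ✓  (d1,p1,o3)→filled(o3,p1) ✓  (d1,p2,o2)→filled(o2,p2) ✓  (d1,p2,o3)→filled(o3,p2) ✗  (d1,p3,o2)→filled(o2,p3) ✓  (d2,p1,o2)→filled(o2,p1) ✓  (d2,p1,o3)→filled(o3,p1) ✓  (d2,p2,o1)→filled(o1,p2) ✓  (d2,p2,o2)→filled(o2,p2) ✓  (d2,p3,o3)→filled(o3,p3) ✓  (d3,p2,o1)→filled(o1,p2) ✓  (d3,p3,o2)→filled(o2,p3) ✓  (d4,p1,o1)→filled(o1,p1) ✓  (d4,p3,o3)→filled(o3,p3) ✓
Counterexamples (restrictor triples failing the scope): 1.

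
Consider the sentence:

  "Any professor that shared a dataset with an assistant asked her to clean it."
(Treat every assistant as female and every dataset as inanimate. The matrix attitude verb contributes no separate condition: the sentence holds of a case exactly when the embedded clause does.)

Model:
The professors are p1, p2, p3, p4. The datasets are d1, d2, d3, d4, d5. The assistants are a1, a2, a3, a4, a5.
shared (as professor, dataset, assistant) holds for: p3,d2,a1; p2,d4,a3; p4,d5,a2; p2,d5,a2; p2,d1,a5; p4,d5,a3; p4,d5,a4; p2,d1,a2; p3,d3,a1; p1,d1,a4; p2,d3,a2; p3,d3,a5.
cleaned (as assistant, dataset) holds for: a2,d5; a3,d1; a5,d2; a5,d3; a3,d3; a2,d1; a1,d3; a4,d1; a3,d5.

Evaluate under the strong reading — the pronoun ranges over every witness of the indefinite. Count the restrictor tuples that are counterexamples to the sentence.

"her" takes "an assistant" as antecedent and "it" takes "a dataset"; both are donkey pronouns co-varying with the restrictor.
Strong reading: for every (p,d,a) with shared(p,d,a), cleaned(a,d).
Restrictor triples: (p1,d1,a4)→cleaned(a4,d1) ✓  (p2,d1,a2)→cleaned(a2,d1) ✓  (p2,d1,a5)→cleaned(a5,d1) ✗  (p2,d3,a2)→cleaned(a2,d3) ✗  (p2,d4,a3)→cleaned(a3,d4) ✗  (p2,d5,a2)→cleaned(a2,d5) ✓  (p3,d2,a1)→cleaned(a1,d2) ✗  (p3,d3,a1)→cleaned(a1,d3) ✓  (p3,d3,a5)→cleaned(a5,d3) ✓  (p4,d5,a2)→cleaned(a2,d5) ✓  (p4,d5,a3)→cleaned(a3,d5) ✓  (p4,d5,a4)→cleaned(a4,d5) ✗
Counterexamples (restrictor triples failing the scope): 5.

5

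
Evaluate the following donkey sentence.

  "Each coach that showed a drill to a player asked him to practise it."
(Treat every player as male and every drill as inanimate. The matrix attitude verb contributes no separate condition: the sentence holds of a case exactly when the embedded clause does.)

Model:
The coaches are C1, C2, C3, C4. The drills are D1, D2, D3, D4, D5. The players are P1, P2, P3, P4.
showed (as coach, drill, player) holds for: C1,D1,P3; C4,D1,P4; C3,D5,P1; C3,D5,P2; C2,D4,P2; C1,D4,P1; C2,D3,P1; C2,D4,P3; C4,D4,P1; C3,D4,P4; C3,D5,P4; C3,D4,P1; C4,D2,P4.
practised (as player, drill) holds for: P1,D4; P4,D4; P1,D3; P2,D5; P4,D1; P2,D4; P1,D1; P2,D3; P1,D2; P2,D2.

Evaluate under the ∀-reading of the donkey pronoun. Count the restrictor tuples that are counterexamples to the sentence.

5

"him" takes "a player" as antecedent and "it" takes "a drill"; both are donkey pronouns co-varying with the restrictor.
Strong reading: for every (c,d,p) with showed(c,d,p), practised(p,d).
Restrictor triples: (C1,D1,P3)→practised(P3,D1) ✗  (C1,D4,P1)→practised(P1,D4) ✓  (C2,D3,P1)→practised(P1,D3) ✓  (C2,D4,P2)→practised(P2,D4) ✓  (C2,D4,P3)→practised(P3,D4) ✗  (C3,D4,P1)→practised(P1,D4) ✓  (C3,D4,P4)→practised(P4,D4) ✓  (C3,D5,P1)→practised(P1,D5) ✗  (C3,D5,P2)→practised(P2,D5) ✓  (C3,D5,P4)→practised(P4,D5) ✗  (C4,D1,P4)→practised(P4,D1) ✓  (C4,D2,P4)→practised(P4,D2) ✗  (C4,D4,P1)→practised(P1,D4) ✓
Counterexamples (restrictor triples failing the scope): 5.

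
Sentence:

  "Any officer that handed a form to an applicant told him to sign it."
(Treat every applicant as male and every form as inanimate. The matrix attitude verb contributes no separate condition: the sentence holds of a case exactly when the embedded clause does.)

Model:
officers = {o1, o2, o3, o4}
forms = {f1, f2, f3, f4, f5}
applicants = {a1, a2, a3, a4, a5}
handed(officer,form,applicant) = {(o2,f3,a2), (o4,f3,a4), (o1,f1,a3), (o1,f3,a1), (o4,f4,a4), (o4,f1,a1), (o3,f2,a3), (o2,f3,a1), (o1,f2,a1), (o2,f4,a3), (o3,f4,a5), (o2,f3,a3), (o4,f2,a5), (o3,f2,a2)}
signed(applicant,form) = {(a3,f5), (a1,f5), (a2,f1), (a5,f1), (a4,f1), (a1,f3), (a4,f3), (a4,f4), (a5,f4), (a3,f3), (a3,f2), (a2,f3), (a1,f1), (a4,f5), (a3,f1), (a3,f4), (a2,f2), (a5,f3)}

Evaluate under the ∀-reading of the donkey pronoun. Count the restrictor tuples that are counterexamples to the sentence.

2

"him" takes "an applicant" as antecedent and "it" takes "a form"; both are donkey pronouns co-varying with the restrictor.
Strong reading: for every (o,f,a) with handed(o,f,a), signed(a,f).
Restrictor triples: (o1,f1,a3)→signed(a3,f1) ✓  (o1,f2,a1)→signed(a1,f2) ✗  (o1,f3,a1)→signed(a1,f3) ✓  (o2,f3,a1)→signed(a1,f3) ✓  (o2,f3,a2)→signed(a2,f3) ✓  (o2,f3,a3)→signed(a3,f3) ✓  (o2,f4,a3)→signed(a3,f4) ✓  (o3,f2,a2)→signed(a2,f2) ✓  (o3,f2,a3)→signed(a3,f2) ✓  (o3,f4,a5)→signed(a5,f4) ✓  (o4,f1,a1)→signed(a1,f1) ✓  (o4,f2,a5)→signed(a5,f2) ✗  (o4,f3,a4)→signed(a4,f3) ✓  (o4,f4,a4)→signed(a4,f4) ✓
Counterexamples (restrictor triples failing the scope): 2.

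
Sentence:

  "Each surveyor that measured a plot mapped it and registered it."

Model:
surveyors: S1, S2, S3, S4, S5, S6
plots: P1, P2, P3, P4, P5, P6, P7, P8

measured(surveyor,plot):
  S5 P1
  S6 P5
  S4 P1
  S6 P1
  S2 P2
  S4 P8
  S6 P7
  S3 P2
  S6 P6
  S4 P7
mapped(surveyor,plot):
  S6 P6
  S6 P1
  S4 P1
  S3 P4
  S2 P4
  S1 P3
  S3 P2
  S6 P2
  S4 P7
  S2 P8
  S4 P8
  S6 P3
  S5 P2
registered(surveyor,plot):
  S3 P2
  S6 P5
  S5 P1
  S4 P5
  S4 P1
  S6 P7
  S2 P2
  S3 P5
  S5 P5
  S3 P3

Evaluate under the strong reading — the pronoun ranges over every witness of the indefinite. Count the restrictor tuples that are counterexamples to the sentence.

"it" takes "a plot" as antecedent — a donkey pronoun bound across the clause boundary.
Strong reading: for every (s,p) with measured(s,p), mapped(s,p) ∧ registered(s,p).
Restrictor pairs: (S2,P2) ✗  (S3,P2) ✓  (S4,P1) ✓  (S4,P7) ✗  (S4,P8) ✗  (S5,P1) ✗  (S6,P1) ✗  (S6,P5) ✗  (S6,P6) ✗  (S6,P7) ✗
Counterexamples (restrictor pairs failing the scope): 8.

8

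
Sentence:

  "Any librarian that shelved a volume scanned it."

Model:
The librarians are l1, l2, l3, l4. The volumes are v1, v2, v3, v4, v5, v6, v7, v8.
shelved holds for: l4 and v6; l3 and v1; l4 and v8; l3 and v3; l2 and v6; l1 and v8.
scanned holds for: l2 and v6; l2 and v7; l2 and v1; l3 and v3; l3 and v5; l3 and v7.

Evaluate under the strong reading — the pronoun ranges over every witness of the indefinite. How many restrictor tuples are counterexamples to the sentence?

"it" takes "a volume" as antecedent — a donkey pronoun bound across the clause boundary.
Strong reading: for every (l,v) with shelved(l,v), scanned(l,v).
Restrictor pairs: (l1,v8) ✗  (l2,v6) ✓  (l3,v1) ✗  (l3,v3) ✓  (l4,v6) ✗  (l4,v8) ✗
Counterexamples (restrictor pairs failing the scope): 4.

4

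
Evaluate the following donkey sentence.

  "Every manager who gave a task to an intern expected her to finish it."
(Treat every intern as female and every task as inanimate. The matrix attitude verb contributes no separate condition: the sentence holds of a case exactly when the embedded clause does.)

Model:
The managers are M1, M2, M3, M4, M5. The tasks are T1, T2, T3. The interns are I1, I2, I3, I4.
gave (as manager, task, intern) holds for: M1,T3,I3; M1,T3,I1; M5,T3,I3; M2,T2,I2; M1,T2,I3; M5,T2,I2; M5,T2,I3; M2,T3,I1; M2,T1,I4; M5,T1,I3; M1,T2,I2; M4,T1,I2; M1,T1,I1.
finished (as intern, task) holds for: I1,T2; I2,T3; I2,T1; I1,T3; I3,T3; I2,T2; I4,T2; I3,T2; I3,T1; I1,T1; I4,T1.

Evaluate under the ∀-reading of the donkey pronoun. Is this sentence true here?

"her" takes "an intern" as antecedent and "it" takes "a task"; both are donkey pronouns co-varying with the restrictor.
Strong reading: for every (m,t,i) with gave(m,t,i), finished(i,t).
Restrictor triples: (M1,T1,I1)→finished(I1,T1) ✓  (M1,T2,I2)→finished(I2,T2) ✓  (M1,T2,I3)→finished(I3,T2) ✓  (M1,T3,I1)→finished(I1,T3) ✓  (M1,T3,I3)→finished(I3,T3) ✓  (M2,T1,I4)→finished(I4,T1) ✓  (M2,T2,I2)→finished(I2,T2) ✓  (M2,T3,I1)→finished(I1,T3) ✓  (M4,T1,I2)→finished(I2,T1) ✓  (M5,T1,I3)→finished(I3,T1) ✓  (M5,T2,I2)→finished(I2,T2) ✓  (M5,T2,I3)→finished(I3,T2) ✓  (M5,T3,I3)→finished(I3,T3) ✓
Every restrictor triple satisfies the scope.

True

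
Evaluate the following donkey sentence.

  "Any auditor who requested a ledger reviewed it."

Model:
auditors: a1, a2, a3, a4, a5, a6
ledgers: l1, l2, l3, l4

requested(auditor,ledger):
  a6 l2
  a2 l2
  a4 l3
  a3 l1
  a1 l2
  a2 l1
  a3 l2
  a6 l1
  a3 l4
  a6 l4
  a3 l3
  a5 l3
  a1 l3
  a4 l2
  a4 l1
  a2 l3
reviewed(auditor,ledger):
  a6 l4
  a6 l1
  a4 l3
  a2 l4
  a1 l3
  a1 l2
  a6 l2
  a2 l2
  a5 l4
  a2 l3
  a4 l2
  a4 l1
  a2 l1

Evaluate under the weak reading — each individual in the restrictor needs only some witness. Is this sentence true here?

"it" takes "a ledger" as antecedent — a donkey pronoun bound across the clause boundary.
Weak reading: every auditor a with some requested-ledger has at least one requested-ledger l such that reviewed(a,l).
Per auditor: a1:✓  a2:✓  a3:✗  a4:✓  a5:✗  a6:✓
a3 has no witness among its requested-ledgers.

False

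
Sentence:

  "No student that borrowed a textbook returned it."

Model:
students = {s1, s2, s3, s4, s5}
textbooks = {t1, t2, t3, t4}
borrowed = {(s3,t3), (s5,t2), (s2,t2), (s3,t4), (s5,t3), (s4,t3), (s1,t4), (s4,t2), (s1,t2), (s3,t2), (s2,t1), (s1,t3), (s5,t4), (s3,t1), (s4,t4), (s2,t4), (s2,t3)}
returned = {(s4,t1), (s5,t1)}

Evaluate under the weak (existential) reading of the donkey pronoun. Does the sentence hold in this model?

True

"it" takes "a textbook" as antecedent — a donkey pronoun bound across the clause boundary.
Truth condition: for no (s,t) with borrowed(s,t) does returned(s,t) hold.
Restrictor pairs — does the scope hold? (s1,t2):fails  (s1,t3):fails  (s1,t4):fails  (s2,t1):fails  (s2,t2):fails  (s2,t3):fails  (s2,t4):fails  (s3,t1):fails  (s3,t2):fails  (s3,t3):fails  (s3,t4):fails  (s4,t2):fails  (s4,t3):fails  (s4,t4):fails  (s5,t2):fails  (s5,t3):fails  (s5,t4):fails
Scope holds for no restrictor pair, so the sentence is true.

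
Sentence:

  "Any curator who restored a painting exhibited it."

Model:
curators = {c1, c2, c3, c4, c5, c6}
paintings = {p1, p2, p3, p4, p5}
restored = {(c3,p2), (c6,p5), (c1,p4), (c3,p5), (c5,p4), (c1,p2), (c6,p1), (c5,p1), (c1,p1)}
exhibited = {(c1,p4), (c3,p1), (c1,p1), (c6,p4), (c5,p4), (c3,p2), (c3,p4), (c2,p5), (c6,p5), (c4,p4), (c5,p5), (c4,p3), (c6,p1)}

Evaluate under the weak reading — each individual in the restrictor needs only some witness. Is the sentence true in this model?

True

"it" takes "a painting" as antecedent — a donkey pronoun bound across the clause boundary.
Weak reading: every curator c with some restored-painting has at least one restored-painting p such that exhibited(c,p).
Per curator: c1:✓  c3:✓  c5:✓  c6:✓
Every curator in the restrictor has a witness.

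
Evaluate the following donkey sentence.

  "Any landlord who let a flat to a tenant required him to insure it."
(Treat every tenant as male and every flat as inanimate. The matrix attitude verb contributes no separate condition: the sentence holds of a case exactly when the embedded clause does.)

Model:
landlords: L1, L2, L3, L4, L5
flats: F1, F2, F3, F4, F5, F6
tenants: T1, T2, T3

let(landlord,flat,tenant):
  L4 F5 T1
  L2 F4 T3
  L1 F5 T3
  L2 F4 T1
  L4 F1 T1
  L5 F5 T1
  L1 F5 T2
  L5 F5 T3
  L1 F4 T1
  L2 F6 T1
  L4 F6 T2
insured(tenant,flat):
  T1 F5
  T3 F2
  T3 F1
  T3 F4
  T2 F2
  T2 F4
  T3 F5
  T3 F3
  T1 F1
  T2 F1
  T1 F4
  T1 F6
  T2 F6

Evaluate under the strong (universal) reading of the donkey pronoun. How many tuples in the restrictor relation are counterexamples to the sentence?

1

"him" takes "a tenant" as antecedent and "it" takes "a flat"; both are donkey pronouns co-varying with the restrictor.
Strong reading: for every (l,f,t) with let(l,f,t), insured(t,f).
Restrictor triples: (L1,F4,T1)→insured(T1,F4) ✓  (L1,F5,T2)→insured(T2,F5) ✗  (L1,F5,T3)→insured(T3,F5) ✓  (L2,F4,T1)→insured(T1,F4) ✓  (L2,F4,T3)→insured(T3,F4) ✓  (L2,F6,T1)→insured(T1,F6) ✓  (L4,F1,T1)→insured(T1,F1) ✓  (L4,F5,T1)→insured(T1,F5) ✓  (L4,F6,T2)→insured(T2,F6) ✓  (L5,F5,T1)→insured(T1,F5) ✓  (L5,F5,T3)→insured(T3,F5) ✓
Counterexamples (restrictor triples failing the scope): 1.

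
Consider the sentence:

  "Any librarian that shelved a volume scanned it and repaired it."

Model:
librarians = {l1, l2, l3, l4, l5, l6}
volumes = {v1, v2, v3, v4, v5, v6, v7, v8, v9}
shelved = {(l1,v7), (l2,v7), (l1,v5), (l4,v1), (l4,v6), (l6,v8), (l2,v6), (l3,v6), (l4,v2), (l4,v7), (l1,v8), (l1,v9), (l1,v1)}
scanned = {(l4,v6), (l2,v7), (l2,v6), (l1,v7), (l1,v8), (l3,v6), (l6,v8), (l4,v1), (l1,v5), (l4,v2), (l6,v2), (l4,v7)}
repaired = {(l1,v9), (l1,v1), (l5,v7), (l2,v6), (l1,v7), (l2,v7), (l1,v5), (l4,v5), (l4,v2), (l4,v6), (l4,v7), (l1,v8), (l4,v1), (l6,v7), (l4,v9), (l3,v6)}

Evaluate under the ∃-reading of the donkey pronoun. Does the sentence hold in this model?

False

"it" takes "a volume" as antecedent — a donkey pronoun bound across the clause boundary.
Weak reading: every librarian l with some shelved-volume has at least one shelved-volume v such that scanned(l,v) ∧ repaired(l,v).
Per librarian: l1:✓  l2:✓  l3:✓  l4:✓  l6:✗
l6 has no witness among its shelved-volumes.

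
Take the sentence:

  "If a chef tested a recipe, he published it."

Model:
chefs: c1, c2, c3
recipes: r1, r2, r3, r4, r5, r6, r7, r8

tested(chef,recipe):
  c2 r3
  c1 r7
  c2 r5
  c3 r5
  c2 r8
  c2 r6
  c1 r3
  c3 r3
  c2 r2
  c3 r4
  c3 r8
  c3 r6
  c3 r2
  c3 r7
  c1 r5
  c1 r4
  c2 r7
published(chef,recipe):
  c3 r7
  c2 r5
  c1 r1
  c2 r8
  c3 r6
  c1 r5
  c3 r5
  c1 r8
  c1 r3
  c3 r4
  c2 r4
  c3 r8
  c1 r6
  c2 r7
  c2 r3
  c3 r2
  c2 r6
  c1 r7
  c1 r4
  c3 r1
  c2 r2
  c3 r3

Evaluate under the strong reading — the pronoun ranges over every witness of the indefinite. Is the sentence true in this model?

"it" takes "a recipe" as antecedent — a donkey pronoun bound across the clause boundary.
Strong reading: for every (c,r) with tested(c,r), published(c,r).
Restrictor pairs: (c1,r3) ✓  (c1,r4) ✓  (c1,r5) ✓  (c1,r7) ✓  (c2,r2) ✓  (c2,r3) ✓  (c2,r5) ✓  (c2,r6) ✓  (c2,r7) ✓  (c2,r8) ✓  (c3,r2) ✓  (c3,r3) ✓  (c3,r4) ✓  (c3,r5) ✓  (c3,r6) ✓  (c3,r7) ✓  (c3,r8) ✓
Every restrictor pair satisfies the scope.

True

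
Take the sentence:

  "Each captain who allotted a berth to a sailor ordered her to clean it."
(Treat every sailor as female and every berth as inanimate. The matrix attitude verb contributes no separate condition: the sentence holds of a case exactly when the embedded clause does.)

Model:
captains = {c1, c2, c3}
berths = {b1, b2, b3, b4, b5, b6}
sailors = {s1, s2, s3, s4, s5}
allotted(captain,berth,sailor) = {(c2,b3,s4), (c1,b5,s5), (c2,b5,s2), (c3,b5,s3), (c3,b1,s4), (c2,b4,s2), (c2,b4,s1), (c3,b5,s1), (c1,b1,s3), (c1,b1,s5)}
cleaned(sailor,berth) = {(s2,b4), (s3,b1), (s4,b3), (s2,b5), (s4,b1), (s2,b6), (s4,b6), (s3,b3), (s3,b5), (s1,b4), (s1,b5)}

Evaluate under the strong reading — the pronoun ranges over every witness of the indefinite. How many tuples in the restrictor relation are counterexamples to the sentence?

2

"her" takes "a sailor" as antecedent and "it" takes "a berth"; both are donkey pronouns co-varying with the restrictor.
Strong reading: for every (c,b,s) with allotted(c,b,s), cleaned(s,b).
Restrictor triples: (c1,b1,s3)→cleaned(s3,b1) ✓  (c1,b1,s5)→cleaned(s5,b1) ✗  (c1,b5,s5)→cleaned(s5,b5) ✗  (c2,b3,s4)→cleaned(s4,b3) ✓  (c2,b4,s1)→cleaned(s1,b4) ✓  (c2,b4,s2)→cleaned(s2,b4) ✓  (c2,b5,s2)→cleaned(s2,b5) ✓  (c3,b1,s4)→cleaned(s4,b1) ✓  (c3,b5,s1)→cleaned(s1,b5) ✓  (c3,b5,s3)→cleaned(s3,b5) ✓
Counterexamples (restrictor triples failing the scope): 2.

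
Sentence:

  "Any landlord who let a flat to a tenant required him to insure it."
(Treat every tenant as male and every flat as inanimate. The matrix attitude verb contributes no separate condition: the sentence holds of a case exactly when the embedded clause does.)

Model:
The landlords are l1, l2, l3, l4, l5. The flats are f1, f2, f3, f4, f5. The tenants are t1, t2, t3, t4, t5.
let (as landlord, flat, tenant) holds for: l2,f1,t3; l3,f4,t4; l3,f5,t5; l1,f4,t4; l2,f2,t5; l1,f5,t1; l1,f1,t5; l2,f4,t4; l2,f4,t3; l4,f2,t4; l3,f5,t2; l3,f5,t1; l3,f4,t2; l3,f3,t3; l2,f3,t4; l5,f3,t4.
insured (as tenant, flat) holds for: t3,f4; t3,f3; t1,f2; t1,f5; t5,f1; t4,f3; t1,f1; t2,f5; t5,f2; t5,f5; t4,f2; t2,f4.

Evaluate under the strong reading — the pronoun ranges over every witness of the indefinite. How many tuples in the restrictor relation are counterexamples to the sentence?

"him" takes "a tenant" as antecedent and "it" takes "a flat"; both are donkey pronouns co-varying with the restrictor.
Strong reading: for every (l,f,t) with let(l,f,t), insured(t,f).
Restrictor triples: (l1,f1,t5)→insured(t5,f1) ✓  (l1,f4,t4)→insured(t4,f4) ✗  (l1,f5,t1)→insured(t1,f5) ✓  (l2,f1,t3)→insured(t3,f1) ✗  (l2,f2,t5)→insured(t5,f2) ✓  (l2,f3,t4)→insured(t4,f3) ✓  (l2,f4,t3)→insured(t3,f4) ✓  (l2,f4,t4)→insured(t4,f4) ✗  (l3,f3,t3)→insured(t3,f3) ✓  (l3,f4,t2)→insured(t2,f4) ✓  (l3,f4,t4)→insured(t4,f4) ✗  (l3,f5,t1)→insured(t1,f5) ✓  (l3,f5,t2)→insured(t2,f5) ✓  (l3,f5,t5)→insured(t5,f5) ✓  (l4,f2,t4)→insured(t4,f2) ✓  (l5,f3,t4)→insured(t4,f3) ✓
Counterexamples (restrictor triples failing the scope): 4.

4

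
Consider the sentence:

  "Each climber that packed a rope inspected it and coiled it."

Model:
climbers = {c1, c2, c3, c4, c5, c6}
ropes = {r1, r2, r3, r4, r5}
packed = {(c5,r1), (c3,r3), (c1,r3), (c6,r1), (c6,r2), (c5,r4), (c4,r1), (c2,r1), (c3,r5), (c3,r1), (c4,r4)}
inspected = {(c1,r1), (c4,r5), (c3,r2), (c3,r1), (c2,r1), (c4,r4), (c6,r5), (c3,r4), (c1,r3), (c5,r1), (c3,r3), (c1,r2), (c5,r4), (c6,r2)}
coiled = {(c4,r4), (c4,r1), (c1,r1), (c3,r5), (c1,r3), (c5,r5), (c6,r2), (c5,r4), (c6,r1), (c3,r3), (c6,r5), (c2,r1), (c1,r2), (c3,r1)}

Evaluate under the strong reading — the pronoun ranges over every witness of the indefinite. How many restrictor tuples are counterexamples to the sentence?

"it" takes "a rope" as antecedent — a donkey pronoun bound across the clause boundary.
Strong reading: for every (c,r) with packed(c,r), inspected(c,r) ∧ coiled(c,r).
Restrictor pairs: (c1,r3) ✓  (c2,r1) ✓  (c3,r1) ✓  (c3,r3) ✓  (c3,r5) ✗  (c4,r1) ✗  (c4,r4) ✓  (c5,r1) ✗  (c5,r4) ✓  (c6,r1) ✗  (c6,r2) ✓
Counterexamples (restrictor pairs failing the scope): 4.

4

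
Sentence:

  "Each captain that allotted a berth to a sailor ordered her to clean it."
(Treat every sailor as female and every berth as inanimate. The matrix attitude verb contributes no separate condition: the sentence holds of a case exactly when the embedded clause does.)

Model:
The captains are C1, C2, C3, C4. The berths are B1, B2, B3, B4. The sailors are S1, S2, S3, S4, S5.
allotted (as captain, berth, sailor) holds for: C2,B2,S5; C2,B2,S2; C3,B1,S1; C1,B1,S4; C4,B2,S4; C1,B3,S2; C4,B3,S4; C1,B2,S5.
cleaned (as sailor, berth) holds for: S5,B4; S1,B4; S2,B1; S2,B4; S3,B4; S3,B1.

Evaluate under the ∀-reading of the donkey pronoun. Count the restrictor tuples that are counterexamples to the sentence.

"her" takes "a sailor" as antecedent and "it" takes "a berth"; both are donkey pronouns co-varying with the restrictor.
Strong reading: for every (c,b,s) with allotted(c,b,s), cleaned(s,b).
Restrictor triples: (C1,B1,S4)→cleaned(S4,B1) ✗  (C1,B2,S5)→cleaned(S5,B2) ✗  (C1,B3,S2)→cleaned(S2,B3) ✗  (C2,B2,S2)→cleaned(S2,B2) ✗  (C2,B2,S5)→cleaned(S5,B2) ✗  (C3,B1,S1)→cleaned(S1,B1) ✗  (C4,B2,S4)→cleaned(S4,B2) ✗  (C4,B3,S4)→cleaned(S4,B3) ✗
Counterexamples (restrictor triples failing the scope): 8.

8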